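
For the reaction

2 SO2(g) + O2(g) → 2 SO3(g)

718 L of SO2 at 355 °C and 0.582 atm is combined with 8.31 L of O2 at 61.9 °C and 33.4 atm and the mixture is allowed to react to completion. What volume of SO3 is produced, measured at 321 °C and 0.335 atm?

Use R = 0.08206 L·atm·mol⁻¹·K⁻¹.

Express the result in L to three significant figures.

n(SO2) = PV/RT = (0.582 × 718) / (0.08206 × 628.15) = 8.107 mol
n(O2) = PV/RT = (33.4 × 8.31) / (0.08206 × 335.05) = 10.10 mol
For 8.107 mol SO2, stoichiometry requires (1/2) × 8.107 = 4.053 mol O2; 10.10 mol is available, so SO2 is limiting.
n(SO3) = (2/2) × 8.107 = 8.107 mol
V(SO3) = nRT/P = 8.107 × 0.08206 × 594.15 / 0.335 = 1180 L

1180 L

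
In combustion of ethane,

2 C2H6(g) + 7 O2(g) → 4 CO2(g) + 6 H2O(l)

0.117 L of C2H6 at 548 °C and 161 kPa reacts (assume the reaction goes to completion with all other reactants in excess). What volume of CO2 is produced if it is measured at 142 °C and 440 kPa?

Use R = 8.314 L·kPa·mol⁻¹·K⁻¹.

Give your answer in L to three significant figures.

n(C2H6) = PV/RT = (161 × 0.117) / (8.314 × 821.15) = 0.002759 mol
n(CO2) = (4/2) × 0.002759 = 0.005518 mol
V = nRT/P = 0.005518 × 8.314 × 415.15 / 440 = 0.04329 L

0.0433 L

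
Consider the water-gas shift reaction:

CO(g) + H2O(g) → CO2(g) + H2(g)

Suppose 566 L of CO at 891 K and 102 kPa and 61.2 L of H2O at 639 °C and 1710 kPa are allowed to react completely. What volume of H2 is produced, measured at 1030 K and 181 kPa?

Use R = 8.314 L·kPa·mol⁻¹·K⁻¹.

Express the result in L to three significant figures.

n(CO) = PV/RT = (102 × 566) / (8.314 × 891) = 7.793 mol
n(H2O) = PV/RT = (1710 × 61.2) / (8.314 × 912.15) = 13.80 mol
For 7.793 mol CO, stoichiometry requires (1/1) × 7.793 = 7.793 mol H2O; 13.80 mol is available, so CO is limiting.
n(H2) = (1/1) × 7.793 = 7.793 mol
V(H2) = nRT/P = 7.793 × 8.314 × 1030 / 181 = 368.7 L

369 L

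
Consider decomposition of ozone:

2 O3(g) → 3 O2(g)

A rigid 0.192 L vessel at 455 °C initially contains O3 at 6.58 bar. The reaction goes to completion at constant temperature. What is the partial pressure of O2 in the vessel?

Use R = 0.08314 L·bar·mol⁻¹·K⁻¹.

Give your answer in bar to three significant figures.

9.87 bar

n(O3)₀ = PV/RT = (6.58 × 0.192) / (0.08314 × 728.15) = 0.02087 mol
n(O2) = (3/2) × 0.02087 = 0.03130 mol
P(O2) = nRT/V = 0.03130 × 0.08314 × 728.15 / 0.192 = 9.869 bar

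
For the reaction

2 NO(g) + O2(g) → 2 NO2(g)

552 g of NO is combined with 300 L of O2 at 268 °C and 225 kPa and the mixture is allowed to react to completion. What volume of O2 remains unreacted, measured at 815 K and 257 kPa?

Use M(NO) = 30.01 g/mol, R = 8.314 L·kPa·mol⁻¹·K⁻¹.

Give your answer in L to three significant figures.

n(NO) = 552 / 30.01 = 18.39 mol
n(O2) = PV/RT = (225 × 300) / (8.314 × 541.15) = 15.00 mol
For 18.39 mol NO, stoichiometry requires (1/2) × 18.39 = 9.195 mol O2; 15.00 mol is available, so NO is limiting.
n(O2) consumed = (1/2) × 18.39 = 9.195 mol; remaining = 15.00 − 9.195 = 5.805 mol
V(O2) = nRT/P = 5.805 × 8.314 × 815 / 257 = 153.1 L

153 L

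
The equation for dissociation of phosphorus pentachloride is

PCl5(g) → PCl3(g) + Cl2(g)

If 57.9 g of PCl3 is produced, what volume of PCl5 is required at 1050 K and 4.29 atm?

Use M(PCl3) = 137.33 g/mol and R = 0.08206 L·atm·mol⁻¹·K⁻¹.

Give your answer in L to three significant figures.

8.47 L

n(PCl3) = 57.90 / 137.33 = 0.4216 mol
n(PCl5) = (1/1) × 0.4216 = 0.4216 mol
V = nRT/P = 0.4216 × 0.08206 × 1050 / 4.29 = 8.468 L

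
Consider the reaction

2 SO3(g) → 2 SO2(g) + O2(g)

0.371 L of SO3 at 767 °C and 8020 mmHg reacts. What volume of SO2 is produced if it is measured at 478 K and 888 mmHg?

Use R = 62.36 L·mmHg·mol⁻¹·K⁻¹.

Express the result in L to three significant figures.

1.54 L

n(SO3) = PV/RT = (8020 × 0.371) / (62.36 × 1040.15) = 0.04587 mol
n(SO2) = (2/2) × 0.04587 = 0.04587 mol
V = nRT/P = 0.04587 × 62.36 × 478 / 888 = 1.540 L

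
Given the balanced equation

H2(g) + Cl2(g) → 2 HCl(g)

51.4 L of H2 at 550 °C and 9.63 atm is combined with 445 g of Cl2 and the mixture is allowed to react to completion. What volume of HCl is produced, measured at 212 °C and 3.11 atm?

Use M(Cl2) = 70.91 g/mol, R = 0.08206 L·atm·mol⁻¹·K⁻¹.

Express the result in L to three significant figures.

161 L

n(H2) = PV/RT = (9.63 × 51.4) / (0.08206 × 823.15) = 7.328 mol
n(Cl2) = 445 / 70.91 = 6.276 mol
For 7.328 mol H2, stoichiometry requires (1/1) × 7.328 = 7.328 mol Cl2; 6.276 mol is available, so Cl2 is limiting.
n(HCl) = (2/1) × 6.276 = 12.55 mol
V(HCl) = nRT/P = 12.55 × 0.08206 × 485.15 / 3.11 = 160.7 L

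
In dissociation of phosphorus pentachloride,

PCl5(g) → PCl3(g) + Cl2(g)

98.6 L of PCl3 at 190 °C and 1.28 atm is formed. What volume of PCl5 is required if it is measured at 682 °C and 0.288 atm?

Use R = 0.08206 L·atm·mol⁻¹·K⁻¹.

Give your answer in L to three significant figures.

904 L

n(PCl3) = PV/RT = (1.28 × 98.6) / (0.08206 × 463.15) = 3.321 mol
n(PCl5) = (1/1) × 3.321 = 3.321 mol
V = nRT/P = 3.321 × 0.08206 × 955.15 / 0.288 = 903.8 L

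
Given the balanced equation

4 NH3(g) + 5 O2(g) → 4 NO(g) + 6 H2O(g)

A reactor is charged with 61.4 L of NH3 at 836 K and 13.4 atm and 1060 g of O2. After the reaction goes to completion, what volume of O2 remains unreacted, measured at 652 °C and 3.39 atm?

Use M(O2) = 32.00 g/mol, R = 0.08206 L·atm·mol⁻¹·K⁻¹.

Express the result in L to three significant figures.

406 L

n(NH3) = PV/RT = (13.4 × 61.4) / (0.08206 × 836) = 11.99 mol
n(O2) = 1060 / 32.00 = 33.12 mol
For 11.99 mol NH3, stoichiometry requires (5/4) × 11.99 = 14.99 mol O2; 33.12 mol is available, so NH3 is limiting.
n(O2) consumed = (5/4) × 11.99 = 14.99 mol; remaining = 33.12 − 14.99 = 18.13 mol
V(O2) = nRT/P = 18.13 × 0.08206 × 925.15 / 3.39 = 406.0 L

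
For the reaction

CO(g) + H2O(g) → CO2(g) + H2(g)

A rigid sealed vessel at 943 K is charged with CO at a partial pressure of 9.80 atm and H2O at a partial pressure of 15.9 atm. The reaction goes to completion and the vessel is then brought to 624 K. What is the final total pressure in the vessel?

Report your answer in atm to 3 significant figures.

Because the vessel is rigid and T is held at 943 K, work the stoichiometry in partial pressures (P_i = n_iRT/V).
P(H2O) required for 9.80 atm of CO = (1/1) × 9.80 = 9.800 atm; available 15.9 atm, so CO is limiting.
P(H2O) remaining = 15.9 − (1/1) × 9.80 = 6.100 atm
P(gaseous products) = (1+1)/1 × 9.80 = 19.60 atm
P_total at 943 K = 6.100 + 19.60 = 25.70 atm
Scaling to 624 K: P = 25.70 × 624/943 = 17.01 atm

17.0 atm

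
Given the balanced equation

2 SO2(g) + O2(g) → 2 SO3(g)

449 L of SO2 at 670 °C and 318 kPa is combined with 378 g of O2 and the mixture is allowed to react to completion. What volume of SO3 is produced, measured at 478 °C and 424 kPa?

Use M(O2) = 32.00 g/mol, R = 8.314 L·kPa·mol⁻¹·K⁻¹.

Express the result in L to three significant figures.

n(SO2) = PV/RT = (318 × 449) / (8.314 × 943.15) = 18.21 mol
n(O2) = 378 / 32.00 = 11.81 mol
For 18.21 mol SO2, stoichiometry requires (1/2) × 18.21 = 9.105 mol O2; 11.81 mol is available, so SO2 is limiting.
n(SO3) = (2/2) × 18.21 = 18.21 mol
V(SO3) = nRT/P = 18.21 × 8.314 × 751.15 / 424 = 268.2 L

268 L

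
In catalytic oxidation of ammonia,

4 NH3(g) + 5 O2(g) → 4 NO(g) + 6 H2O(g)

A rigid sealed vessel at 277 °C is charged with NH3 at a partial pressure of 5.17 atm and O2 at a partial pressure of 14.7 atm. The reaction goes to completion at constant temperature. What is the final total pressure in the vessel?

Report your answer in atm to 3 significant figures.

With V and T fixed, P_i ∝ n_i, so the mole ratios apply directly to partial pressures at 277 °C.
P(O2) required for 5.17 atm of NH3 = (5/4) × 5.17 = 6.463 atm; available 14.7 atm, so NH3 is limiting.
P(O2) remaining = 14.7 − (5/4) × 5.17 = 8.237 atm
P(gaseous products) = (4+6)/4 × 5.17 = 12.93 atm
P_total at 277 °C = 8.237 + 12.93 = 21.17 atm

21.2 atm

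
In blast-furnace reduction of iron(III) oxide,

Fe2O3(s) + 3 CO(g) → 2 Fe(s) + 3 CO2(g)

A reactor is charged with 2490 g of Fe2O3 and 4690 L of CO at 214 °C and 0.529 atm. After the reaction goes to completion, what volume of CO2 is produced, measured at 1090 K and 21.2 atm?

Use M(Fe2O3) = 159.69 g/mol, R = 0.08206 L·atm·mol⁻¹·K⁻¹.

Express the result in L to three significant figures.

n(Fe2O3) = 2490 / 159.69 = 15.59 mol
n(CO) = PV/RT = (0.529 × 4690) / (0.08206 × 487.15) = 62.06 mol
For 15.59 mol Fe2O3, stoichiometry requires (3/1) × 15.59 = 46.77 mol CO; 62.06 mol is available, so Fe2O3 is limiting.
n(CO2) = (3/1) × 15.59 = 46.77 mol
V(CO2) = nRT/P = 46.77 × 0.08206 × 1090 / 21.2 = 197.3 L

197 L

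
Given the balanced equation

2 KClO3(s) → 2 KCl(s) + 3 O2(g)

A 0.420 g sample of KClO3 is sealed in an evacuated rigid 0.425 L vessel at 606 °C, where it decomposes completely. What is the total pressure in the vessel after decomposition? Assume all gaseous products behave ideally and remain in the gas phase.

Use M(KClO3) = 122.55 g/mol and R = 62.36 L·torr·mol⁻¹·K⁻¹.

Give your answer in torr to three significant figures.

663 torr

n(KClO3) = 0.420 / 122.55 = 0.003427 mol
n(gas produced) = (3/2) × 0.003427 = 0.005141 mol
P = nRT/V = 0.005141 × 62.36 × 879.15 / 0.425 = 663.2 torr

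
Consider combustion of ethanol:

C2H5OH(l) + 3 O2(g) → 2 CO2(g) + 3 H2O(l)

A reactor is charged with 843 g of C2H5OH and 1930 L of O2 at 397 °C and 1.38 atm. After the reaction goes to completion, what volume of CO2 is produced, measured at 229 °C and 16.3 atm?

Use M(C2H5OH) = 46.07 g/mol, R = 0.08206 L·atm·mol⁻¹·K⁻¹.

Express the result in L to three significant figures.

81.6 L

n(C2H5OH) = 843 / 46.07 = 18.30 mol
n(O2) = PV/RT = (1.38 × 1930) / (0.08206 × 670.15) = 48.43 mol
For 18.30 mol C2H5OH, stoichiometry requires (3/1) × 18.30 = 54.90 mol O2; 48.43 mol is available, so O2 is limiting.
n(CO2) = (2/3) × 48.43 = 32.29 mol
V(CO2) = nRT/P = 32.29 × 0.08206 × 502.15 / 16.3 = 81.63 L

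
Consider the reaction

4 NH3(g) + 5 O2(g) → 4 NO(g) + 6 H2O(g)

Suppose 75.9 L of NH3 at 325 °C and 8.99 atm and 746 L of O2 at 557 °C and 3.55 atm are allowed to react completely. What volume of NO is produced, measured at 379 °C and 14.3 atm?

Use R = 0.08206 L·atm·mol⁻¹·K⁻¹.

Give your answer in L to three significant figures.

52.0 L

n(NH3) = PV/RT = (8.99 × 75.9) / (0.08206 × 598.15) = 13.90 mol
n(O2) = PV/RT = (3.55 × 746) / (0.08206 × 830.15) = 38.88 mol
For 13.90 mol NH3, stoichiometry requires (5/4) × 13.90 = 17.38 mol O2; 38.88 mol is available, so NH3 is limiting.
n(NO) = (4/4) × 13.90 = 13.90 mol
V(NO) = nRT/P = 13.90 × 0.08206 × 652.15 / 14.3 = 52.02 L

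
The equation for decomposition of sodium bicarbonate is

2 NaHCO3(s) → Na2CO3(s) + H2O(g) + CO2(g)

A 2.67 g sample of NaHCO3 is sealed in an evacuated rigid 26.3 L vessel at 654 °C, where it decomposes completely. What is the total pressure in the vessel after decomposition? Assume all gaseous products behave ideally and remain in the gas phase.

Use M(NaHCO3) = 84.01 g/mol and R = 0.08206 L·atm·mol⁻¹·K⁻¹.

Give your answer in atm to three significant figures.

0.0919 atm

n(NaHCO3) = 2.67 / 84.01 = 0.03178 mol
n(gas produced) = (2/2) × 0.03178 = 0.03178 mol
P = nRT/V = 0.03178 × 0.08206 × 927.15 / 26.3 = 0.09193 atm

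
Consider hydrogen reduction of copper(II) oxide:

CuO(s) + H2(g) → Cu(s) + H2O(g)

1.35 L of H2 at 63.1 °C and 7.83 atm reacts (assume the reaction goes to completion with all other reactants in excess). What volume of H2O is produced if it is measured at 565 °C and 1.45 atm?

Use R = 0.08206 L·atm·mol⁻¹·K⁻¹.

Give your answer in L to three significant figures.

n(H2) = PV/RT = (7.83 × 1.35) / (0.08206 × 336.25) = 0.3831 mol
n(H2O) = (1/1) × 0.3831 = 0.3831 mol
V = nRT/P = 0.3831 × 0.08206 × 838.15 / 1.45 = 18.17 L

18.2 L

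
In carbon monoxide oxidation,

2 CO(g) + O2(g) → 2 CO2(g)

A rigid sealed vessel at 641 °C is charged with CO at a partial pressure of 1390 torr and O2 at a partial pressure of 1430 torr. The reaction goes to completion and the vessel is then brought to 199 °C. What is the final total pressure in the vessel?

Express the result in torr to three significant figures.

1100 torr

With V and T fixed, P_i ∝ n_i, so the mole ratios apply directly to partial pressures at 641 °C.
P(O2) required for 1390 torr of CO = (1/2) × 1390 = 695.0 torr; available 1430 torr, so CO is limiting.
P(O2) remaining = 1430 − (1/2) × 1390 = 735.0 torr
P(gaseous products) = (2)/2 × 1390 = 1390 torr
P_total at 641 °C = 735.0 + 1390 = 2125 torr
Scaling to 199 °C: P = 2125 × 472.15/914.15 = 1098 torr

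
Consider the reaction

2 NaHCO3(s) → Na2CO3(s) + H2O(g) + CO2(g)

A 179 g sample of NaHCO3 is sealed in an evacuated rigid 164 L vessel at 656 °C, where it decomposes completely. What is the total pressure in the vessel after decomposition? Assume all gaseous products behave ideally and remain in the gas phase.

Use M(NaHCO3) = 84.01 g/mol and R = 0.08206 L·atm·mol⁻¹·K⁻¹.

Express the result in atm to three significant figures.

0.991 atm

n(NaHCO3) = 179 / 84.01 = 2.131 mol
n(gas produced) = (2/2) × 2.131 = 2.131 mol
P = nRT/V = 2.131 × 0.08206 × 929.15 / 164 = 0.9907 atm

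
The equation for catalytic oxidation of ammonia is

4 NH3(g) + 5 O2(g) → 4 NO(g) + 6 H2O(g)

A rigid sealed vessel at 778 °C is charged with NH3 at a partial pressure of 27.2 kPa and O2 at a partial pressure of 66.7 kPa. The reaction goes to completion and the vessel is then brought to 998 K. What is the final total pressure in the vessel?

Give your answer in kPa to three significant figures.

95.6 kPa

With V and T fixed, P_i ∝ n_i, so the mole ratios apply directly to partial pressures at 778 °C.
P(O2) required for 27.2 kPa of NH3 = (5/4) × 27.2 = 34.00 kPa; available 66.7 kPa, so NH3 is limiting.
P(O2) remaining = 66.7 − (5/4) × 27.2 = 32.70 kPa
P(gaseous products) = (4+6)/4 × 27.2 = 68.00 kPa
P_total at 778 °C = 32.70 + 68.00 = 100.7 kPa
Scaling to 998 K: P = 100.7 × 998/1051.15 = 95.61 kPa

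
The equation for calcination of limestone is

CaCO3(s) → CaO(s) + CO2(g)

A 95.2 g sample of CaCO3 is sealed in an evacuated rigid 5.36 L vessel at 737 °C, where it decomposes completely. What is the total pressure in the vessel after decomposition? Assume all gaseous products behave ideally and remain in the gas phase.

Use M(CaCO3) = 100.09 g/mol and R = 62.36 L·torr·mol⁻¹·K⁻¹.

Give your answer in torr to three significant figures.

n(CaCO3) = 95.2 / 100.09 = 0.9511 mol
n(gas produced) = (1/1) × 0.9511 = 0.9511 mol
P = nRT/V = 0.9511 × 62.36 × 1010.15 / 5.36 = 11180 torr

11200 torr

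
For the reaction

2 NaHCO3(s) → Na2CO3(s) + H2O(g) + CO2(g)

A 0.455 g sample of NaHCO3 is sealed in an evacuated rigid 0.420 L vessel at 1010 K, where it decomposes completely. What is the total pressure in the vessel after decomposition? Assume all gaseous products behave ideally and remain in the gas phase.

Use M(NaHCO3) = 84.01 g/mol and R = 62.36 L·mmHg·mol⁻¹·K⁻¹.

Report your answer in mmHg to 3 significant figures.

812 mmHg

n(NaHCO3) = 0.455 / 84.01 = 0.005416 mol
n(gas produced) = (2/2) × 0.005416 = 0.005416 mol
P = nRT/V = 0.005416 × 62.36 × 1010 / 0.420 = 812.2 mmHg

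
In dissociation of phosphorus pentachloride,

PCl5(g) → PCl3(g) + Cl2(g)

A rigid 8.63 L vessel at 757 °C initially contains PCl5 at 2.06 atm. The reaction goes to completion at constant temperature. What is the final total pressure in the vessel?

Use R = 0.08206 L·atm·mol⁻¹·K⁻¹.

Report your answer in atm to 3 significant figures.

Rigid vessel, constant T ⇒ P scales with total gas moles (1 → 2).
P_final = (2/1) × 2.06 = 4.120 atm

4.12 atm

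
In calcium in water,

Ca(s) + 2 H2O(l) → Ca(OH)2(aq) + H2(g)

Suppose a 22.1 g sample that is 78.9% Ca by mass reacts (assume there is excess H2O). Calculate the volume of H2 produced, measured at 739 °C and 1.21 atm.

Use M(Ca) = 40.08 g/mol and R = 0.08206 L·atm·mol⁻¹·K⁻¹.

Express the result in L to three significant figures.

29.9 L

mass of Ca = 22.1 × 78.9/100 = 17.44 g
n(Ca) = 17.44 / 40.08 = 0.4351 mol
n(H2) = (1/1) × 0.4351 = 0.4351 mol
V = nRT/P = 0.4351 × 0.08206 × 1012.15 / 1.21 = 29.87 L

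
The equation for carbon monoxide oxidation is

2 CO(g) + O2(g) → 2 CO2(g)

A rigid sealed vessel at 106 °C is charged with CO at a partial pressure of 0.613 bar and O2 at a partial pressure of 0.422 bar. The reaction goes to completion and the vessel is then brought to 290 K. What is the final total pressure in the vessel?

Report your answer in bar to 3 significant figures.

0.557 bar

With V and T fixed, P_i ∝ n_i, so the mole ratios apply directly to partial pressures at 106 °C.
P(O2) required for 0.613 bar of CO = (1/2) × 0.613 = 0.3065 bar; available 0.422 bar, so CO is limiting.
P(O2) remaining = 0.422 − (1/2) × 0.613 = 0.1155 bar
P(gaseous products) = (2)/2 × 0.613 = 0.6130 bar
P_total at 106 °C = 0.1155 + 0.6130 = 0.7285 bar
Scaling to 290 K: P = 0.7285 × 290/379.15 = 0.5572 bar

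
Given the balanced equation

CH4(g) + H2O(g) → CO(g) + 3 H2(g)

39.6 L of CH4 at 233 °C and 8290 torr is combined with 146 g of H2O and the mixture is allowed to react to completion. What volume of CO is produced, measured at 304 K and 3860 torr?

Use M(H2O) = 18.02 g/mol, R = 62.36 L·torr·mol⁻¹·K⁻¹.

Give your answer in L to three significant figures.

n(CH4) = PV/RT = (8290 × 39.6) / (62.36 × 506.15) = 10.40 mol
n(H2O) = 146 / 18.02 = 8.102 mol
For 10.40 mol CH4, stoichiometry requires (1/1) × 10.40 = 10.40 mol H2O; 8.102 mol is available, so H2O is limiting.
n(CO) = (1/1) × 8.102 = 8.102 mol
V(CO) = nRT/P = 8.102 × 62.36 × 304 / 3860 = 39.79 L

39.8 L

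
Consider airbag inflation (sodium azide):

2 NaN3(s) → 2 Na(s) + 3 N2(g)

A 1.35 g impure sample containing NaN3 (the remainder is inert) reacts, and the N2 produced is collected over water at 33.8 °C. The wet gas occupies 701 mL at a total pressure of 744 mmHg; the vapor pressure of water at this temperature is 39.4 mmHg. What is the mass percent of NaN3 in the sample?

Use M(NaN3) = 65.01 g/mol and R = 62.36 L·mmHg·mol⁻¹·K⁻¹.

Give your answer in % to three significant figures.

82.8 %

P(N2) = 744 − 39.4 = 704.6 mmHg
n(N2) = PV/RT = (704.6 × 0.7010) / (62.36 × 306.95) = 0.02580 mol
n(NaN3) = (2/3) × 0.02580 = 0.01720 mol
m(NaN3) = 0.01720 × 65.01 = 1.118 g
%NaN3 = 1.118 / 1.35 × 100 = 82.81%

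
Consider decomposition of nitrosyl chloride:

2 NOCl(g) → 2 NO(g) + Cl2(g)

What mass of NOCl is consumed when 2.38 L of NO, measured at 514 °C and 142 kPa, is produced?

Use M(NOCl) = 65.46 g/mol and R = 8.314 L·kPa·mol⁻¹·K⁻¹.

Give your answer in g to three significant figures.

3.38 g

n(NO) = PV/RT = (142 × 2.38) / (8.314 × 787.15) = 0.05164 mol
n(NOCl) = (2/2) × 0.05164 = 0.05164 mol
m(NOCl) = 0.05164 × 65.46 = 3.380 g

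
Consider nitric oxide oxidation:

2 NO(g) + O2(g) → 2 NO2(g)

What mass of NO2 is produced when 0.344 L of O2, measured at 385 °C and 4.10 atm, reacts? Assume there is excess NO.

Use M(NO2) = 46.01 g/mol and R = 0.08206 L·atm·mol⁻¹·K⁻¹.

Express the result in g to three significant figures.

n(O2) = PV/RT = (4.10 × 0.344) / (0.08206 × 658.15) = 0.02611 mol
n(NO2) = (2/1) × 0.02611 = 0.05222 mol
m(NO2) = 0.05222 × 46.01 = 2.403 g

2.40 g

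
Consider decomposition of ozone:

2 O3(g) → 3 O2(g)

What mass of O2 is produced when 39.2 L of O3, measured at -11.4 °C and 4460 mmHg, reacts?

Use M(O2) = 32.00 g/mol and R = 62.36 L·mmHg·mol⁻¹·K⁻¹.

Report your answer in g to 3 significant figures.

n(O3) = PV/RT = (4460 × 39.2) / (62.36 × 261.75) = 10.71 mol
n(O2) = (3/2) × 10.71 = 16.07 mol
m(O2) = 16.07 × 32.00 = 514.2 g

514 g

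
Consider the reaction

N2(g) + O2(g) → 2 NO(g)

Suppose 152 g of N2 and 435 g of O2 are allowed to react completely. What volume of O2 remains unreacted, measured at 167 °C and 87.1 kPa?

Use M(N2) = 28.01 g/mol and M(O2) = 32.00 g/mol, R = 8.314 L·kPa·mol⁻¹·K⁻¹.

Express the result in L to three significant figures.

n(N2) = 152 / 28.01 = 5.427 mol
n(O2) = 435 / 32.00 = 13.59 mol
For 5.427 mol N2, stoichiometry requires (1/1) × 5.427 = 5.427 mol O2; 13.59 mol is available, so N2 is limiting.
n(O2) consumed = (1/1) × 5.427 = 5.427 mol; remaining = 13.59 − 5.427 = 8.163 mol
V(O2) = nRT/P = 8.163 × 8.314 × 440.15 / 87.1 = 343.0 L

343 L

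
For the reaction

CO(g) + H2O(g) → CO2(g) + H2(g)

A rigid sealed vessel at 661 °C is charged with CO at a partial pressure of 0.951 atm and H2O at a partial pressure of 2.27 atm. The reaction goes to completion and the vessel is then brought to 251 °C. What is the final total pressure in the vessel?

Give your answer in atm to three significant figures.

With V and T fixed, P_i ∝ n_i, so the mole ratios apply directly to partial pressures at 661 °C.
P(H2O) required for 0.951 atm of CO = (1/1) × 0.951 = 0.9510 atm; available 2.27 atm, so CO is limiting.
P(H2O) remaining = 2.27 − (1/1) × 0.951 = 1.319 atm
P(gaseous products) = (1+1)/1 × 0.951 = 1.902 atm
P_total at 661 °C = 1.319 + 1.902 = 3.221 atm
Scaling to 251 °C: P = 3.221 × 524.15/934.15 = 1.807 atm

1.81 atm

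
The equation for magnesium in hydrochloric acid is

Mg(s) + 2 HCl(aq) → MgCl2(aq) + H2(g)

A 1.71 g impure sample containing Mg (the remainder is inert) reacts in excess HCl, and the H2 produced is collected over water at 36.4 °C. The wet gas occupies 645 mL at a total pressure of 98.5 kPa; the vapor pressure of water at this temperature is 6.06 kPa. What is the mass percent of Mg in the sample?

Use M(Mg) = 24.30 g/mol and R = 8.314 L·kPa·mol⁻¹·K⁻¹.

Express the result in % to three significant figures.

P(H2) = 98.5 − 6.06 = 92.44 kPa
n(H2) = PV/RT = (92.44 × 0.6450) / (8.314 × 309.55) = 0.02317 mol
n(Mg) = (1/1) × 0.02317 = 0.02317 mol
m(Mg) = 0.02317 × 24.30 = 0.5630 g
%Mg = 0.5630 / 1.71 × 100 = 32.92%

32.9 %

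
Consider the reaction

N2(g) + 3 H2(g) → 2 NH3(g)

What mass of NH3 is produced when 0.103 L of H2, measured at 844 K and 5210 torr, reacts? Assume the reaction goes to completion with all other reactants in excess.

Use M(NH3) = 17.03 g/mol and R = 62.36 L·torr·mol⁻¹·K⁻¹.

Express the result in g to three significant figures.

0.116 g

n(H2) = PV/RT = (5210 × 0.103) / (62.36 × 844) = 0.01020 mol
n(NH3) = (2/3) × 0.01020 = 0.006800 mol
m(NH3) = 0.006800 × 17.03 = 0.1158 g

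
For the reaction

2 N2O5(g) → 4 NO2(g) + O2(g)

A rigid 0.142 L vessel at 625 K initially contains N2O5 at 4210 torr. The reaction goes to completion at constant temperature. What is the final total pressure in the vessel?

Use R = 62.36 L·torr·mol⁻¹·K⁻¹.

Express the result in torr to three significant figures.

10500 torr

Since T and V are fixed, P_final/P_initial = n_final/n_initial = 5/2.
P_final = (5/2) × 4210 = 10520 torr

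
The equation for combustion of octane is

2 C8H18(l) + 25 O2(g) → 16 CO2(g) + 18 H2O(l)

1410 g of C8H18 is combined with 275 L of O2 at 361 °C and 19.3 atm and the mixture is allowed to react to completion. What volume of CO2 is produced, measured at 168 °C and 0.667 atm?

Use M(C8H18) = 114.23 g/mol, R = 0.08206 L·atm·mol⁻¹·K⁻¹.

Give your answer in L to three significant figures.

n(C8H18) = 1410 / 114.23 = 12.34 mol
n(O2) = PV/RT = (19.3 × 275) / (0.08206 × 634.15) = 102.0 mol
For 12.34 mol C8H18, stoichiometry requires (25/2) × 12.34 = 154.2 mol O2; 102.0 mol is available, so O2 is limiting.
n(CO2) = (16/25) × 102.0 = 65.28 mol
V(CO2) = nRT/P = 65.28 × 0.08206 × 441.15 / 0.667 = 3543 L

3540 L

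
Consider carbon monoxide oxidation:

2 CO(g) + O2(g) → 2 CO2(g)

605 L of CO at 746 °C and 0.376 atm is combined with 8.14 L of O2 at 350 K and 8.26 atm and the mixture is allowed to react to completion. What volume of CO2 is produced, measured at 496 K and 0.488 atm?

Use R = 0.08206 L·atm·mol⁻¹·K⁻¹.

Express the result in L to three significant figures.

227 L

n(CO) = PV/RT = (0.376 × 605) / (0.08206 × 1019.15) = 2.720 mol
n(O2) = PV/RT = (8.26 × 8.14) / (0.08206 × 350) = 2.341 mol
For 2.720 mol CO, stoichiometry requires (1/2) × 2.720 = 1.360 mol O2; 2.341 mol is available, so CO is limiting.
n(CO2) = (2/2) × 2.720 = 2.720 mol
V(CO2) = nRT/P = 2.720 × 0.08206 × 496 / 0.488 = 226.9 L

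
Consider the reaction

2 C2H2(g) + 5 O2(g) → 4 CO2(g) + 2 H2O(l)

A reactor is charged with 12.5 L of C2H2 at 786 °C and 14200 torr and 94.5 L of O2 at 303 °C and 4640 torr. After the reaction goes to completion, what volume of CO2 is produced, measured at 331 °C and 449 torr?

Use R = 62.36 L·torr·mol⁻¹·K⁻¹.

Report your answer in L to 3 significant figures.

451 L

n(C2H2) = PV/RT = (14200 × 12.5) / (62.36 × 1059.15) = 2.687 mol
n(O2) = PV/RT = (4640 × 94.5) / (62.36 × 576.15) = 12.20 mol
For 2.687 mol C2H2, stoichiometry requires (5/2) × 2.687 = 6.717 mol O2; 12.20 mol is available, so C2H2 is limiting.
n(CO2) = (4/2) × 2.687 = 5.374 mol
V(CO2) = nRT/P = 5.374 × 62.36 × 604.15 / 449 = 450.9 L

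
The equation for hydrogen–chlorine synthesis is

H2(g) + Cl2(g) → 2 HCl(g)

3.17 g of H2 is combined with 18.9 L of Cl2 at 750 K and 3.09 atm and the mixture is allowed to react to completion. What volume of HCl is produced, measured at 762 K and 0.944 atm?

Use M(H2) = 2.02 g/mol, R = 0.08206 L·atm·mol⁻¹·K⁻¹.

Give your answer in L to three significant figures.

126 L

n(H2) = 3.17 / 2.02 = 1.569 mol
n(Cl2) = PV/RT = (3.09 × 18.9) / (0.08206 × 750) = 0.9489 mol
For 1.569 mol H2, stoichiometry requires (1/1) × 1.569 = 1.569 mol Cl2; 0.9489 mol is available, so Cl2 is limiting.
n(HCl) = (2/1) × 0.9489 = 1.898 mol
V(HCl) = nRT/P = 1.898 × 0.08206 × 762 / 0.944 = 125.7 L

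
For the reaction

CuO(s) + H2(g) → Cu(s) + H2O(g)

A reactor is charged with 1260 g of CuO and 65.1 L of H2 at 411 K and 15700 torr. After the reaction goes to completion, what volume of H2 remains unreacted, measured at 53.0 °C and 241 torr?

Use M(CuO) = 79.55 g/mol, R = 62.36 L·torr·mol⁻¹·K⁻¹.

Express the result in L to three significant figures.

n(CuO) = 1260 / 79.55 = 15.84 mol
n(H2) = PV/RT = (15700 × 65.1) / (62.36 × 411) = 39.88 mol
For 15.84 mol CuO, stoichiometry requires (1/1) × 15.84 = 15.84 mol H2; 39.88 mol is available, so CuO is limiting.
n(H2) consumed = (1/1) × 15.84 = 15.84 mol; remaining = 39.88 − 15.84 = 24.04 mol
V(H2) = nRT/P = 24.04 × 62.36 × 326.15 / 241 = 2029 L

2030 L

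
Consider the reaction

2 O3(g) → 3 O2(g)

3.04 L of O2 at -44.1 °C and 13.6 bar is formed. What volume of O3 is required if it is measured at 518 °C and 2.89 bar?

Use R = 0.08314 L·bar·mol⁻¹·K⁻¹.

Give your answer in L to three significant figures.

32.9 L

n(O2) = PV/RT = (13.6 × 3.04) / (0.08314 × 229.05) = 2.171 mol
n(O3) = (2/3) × 2.171 = 1.447 mol
V = nRT/P = 1.447 × 0.08314 × 791.15 / 2.89 = 32.93 L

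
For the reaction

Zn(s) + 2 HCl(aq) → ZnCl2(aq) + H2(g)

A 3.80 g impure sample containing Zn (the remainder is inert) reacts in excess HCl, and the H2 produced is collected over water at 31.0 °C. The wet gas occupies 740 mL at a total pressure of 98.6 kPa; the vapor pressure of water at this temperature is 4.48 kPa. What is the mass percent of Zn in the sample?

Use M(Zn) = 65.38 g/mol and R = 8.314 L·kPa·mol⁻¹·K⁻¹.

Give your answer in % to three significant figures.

47.4 %

P(H2) = 98.6 − 4.48 = 94.12 kPa
n(H2) = PV/RT = (94.12 × 0.7400) / (8.314 × 304.15) = 0.02754 mol
n(Zn) = (1/1) × 0.02754 = 0.02754 mol
m(Zn) = 0.02754 × 65.38 = 1.801 g
%Zn = 1.801 / 3.80 × 100 = 47.39%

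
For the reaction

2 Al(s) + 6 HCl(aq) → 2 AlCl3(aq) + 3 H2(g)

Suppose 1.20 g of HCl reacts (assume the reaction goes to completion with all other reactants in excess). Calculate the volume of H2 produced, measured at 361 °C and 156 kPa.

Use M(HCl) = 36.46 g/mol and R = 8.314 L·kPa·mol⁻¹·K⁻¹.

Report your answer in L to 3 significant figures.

0.556 L

n(HCl) = 1.200 / 36.46 = 0.03291 mol
n(H2) = (3/6) × 0.03291 = 0.01646 mol
V = nRT/P = 0.01646 × 8.314 × 634.15 / 156 = 0.5563 L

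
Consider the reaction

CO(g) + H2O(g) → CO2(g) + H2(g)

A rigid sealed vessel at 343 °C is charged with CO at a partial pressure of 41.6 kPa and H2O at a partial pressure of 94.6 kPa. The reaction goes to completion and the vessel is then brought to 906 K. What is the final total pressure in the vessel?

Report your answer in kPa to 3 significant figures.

At constant V, partial pressures at 343 °C are proportional to moles, so apply stoichiometry directly to pressures.
P(H2O) required for 41.6 kPa of CO = (1/1) × 41.6 = 41.60 kPa; available 94.6 kPa, so CO is limiting.
P(H2O) remaining = 94.6 − (1/1) × 41.6 = 53.00 kPa
P(gaseous products) = (1+1)/1 × 41.6 = 83.20 kPa
P_total at 343 °C = 53.00 + 83.20 = 136.2 kPa
Scaling to 906 K: P = 136.2 × 906/616.15 = 200.3 kPa

200 kPa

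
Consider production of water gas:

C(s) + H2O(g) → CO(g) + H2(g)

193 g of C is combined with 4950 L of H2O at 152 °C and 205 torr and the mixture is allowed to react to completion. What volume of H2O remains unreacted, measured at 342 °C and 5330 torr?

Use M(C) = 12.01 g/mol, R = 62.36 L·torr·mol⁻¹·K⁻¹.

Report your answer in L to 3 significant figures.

160 L

n(C) = 193 / 12.01 = 16.07 mol
n(H2O) = PV/RT = (205 × 4950) / (62.36 × 425.15) = 38.27 mol
For 16.07 mol C, stoichiometry requires (1/1) × 16.07 = 16.07 mol H2O; 38.27 mol is available, so C is limiting.
n(H2O) consumed = (1/1) × 16.07 = 16.07 mol; remaining = 38.27 − 16.07 = 22.20 mol
V(H2O) = nRT/P = 22.20 × 62.36 × 615.15 / 5330 = 159.8 L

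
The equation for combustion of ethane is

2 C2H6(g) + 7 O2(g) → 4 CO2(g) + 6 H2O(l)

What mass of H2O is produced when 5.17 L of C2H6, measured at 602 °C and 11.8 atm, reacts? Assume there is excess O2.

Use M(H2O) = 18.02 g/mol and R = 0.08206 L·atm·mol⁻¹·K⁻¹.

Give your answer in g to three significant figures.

n(C2H6) = PV/RT = (11.8 × 5.17) / (0.08206 × 875.15) = 0.8495 mol
n(H2O) = (6/2) × 0.8495 = 2.549 mol
m(H2O) = 2.549 × 18.02 = 45.93 g

45.9 g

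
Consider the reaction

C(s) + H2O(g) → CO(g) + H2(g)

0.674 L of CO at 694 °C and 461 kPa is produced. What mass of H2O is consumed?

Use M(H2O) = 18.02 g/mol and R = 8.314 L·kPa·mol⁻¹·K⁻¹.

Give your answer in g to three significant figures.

n(CO) = PV/RT = (461 × 0.674) / (8.314 × 967.15) = 0.03864 mol
n(H2O) = (1/1) × 0.03864 = 0.03864 mol
m(H2O) = 0.03864 × 18.02 = 0.6963 g

0.696 g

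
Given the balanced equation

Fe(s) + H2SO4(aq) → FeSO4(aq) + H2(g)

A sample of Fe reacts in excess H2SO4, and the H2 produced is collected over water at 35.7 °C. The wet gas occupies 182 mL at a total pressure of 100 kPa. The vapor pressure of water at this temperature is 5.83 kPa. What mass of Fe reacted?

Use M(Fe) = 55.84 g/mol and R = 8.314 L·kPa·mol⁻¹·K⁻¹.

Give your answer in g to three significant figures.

P(H2) = 100 − 5.83 = 94.17 kPa
n(H2) = PV/RT = (94.17 × 0.1820) / (8.314 × 308.85) = 0.006675 mol
n(Fe) = (1/1) × 0.006675 = 0.006675 mol
m(Fe) = 0.006675 × 55.84 = 0.3727 g

0.373 g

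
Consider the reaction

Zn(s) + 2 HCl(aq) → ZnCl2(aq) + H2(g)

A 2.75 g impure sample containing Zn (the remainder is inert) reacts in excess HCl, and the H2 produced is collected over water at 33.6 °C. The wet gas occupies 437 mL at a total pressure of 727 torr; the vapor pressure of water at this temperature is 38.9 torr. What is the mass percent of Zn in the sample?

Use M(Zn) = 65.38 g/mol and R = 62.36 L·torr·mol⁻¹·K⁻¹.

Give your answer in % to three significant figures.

37.4 %

P(H2) = 727 − 38.9 = 688.1 torr
n(H2) = PV/RT = (688.1 × 0.4370) / (62.36 × 306.75) = 0.01572 mol
n(Zn) = (1/1) × 0.01572 = 0.01572 mol
m(Zn) = 0.01572 × 65.38 = 1.028 g
%Zn = 1.028 / 2.75 × 100 = 37.38%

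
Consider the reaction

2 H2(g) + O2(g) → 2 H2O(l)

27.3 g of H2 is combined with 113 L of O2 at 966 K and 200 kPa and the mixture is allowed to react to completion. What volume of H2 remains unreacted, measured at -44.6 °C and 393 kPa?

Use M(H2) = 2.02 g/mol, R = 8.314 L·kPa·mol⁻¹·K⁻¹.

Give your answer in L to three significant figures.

38.1 L

n(H2) = 27.3 / 2.02 = 13.51 mol
n(O2) = PV/RT = (200 × 113) / (8.314 × 966) = 2.814 mol
For 13.51 mol H2, stoichiometry requires (1/2) × 13.51 = 6.755 mol O2; 2.814 mol is available, so O2 is limiting.
n(H2) consumed = (2/1) × 2.814 = 5.628 mol; remaining = 13.51 − 5.628 = 7.882 mol
V(H2) = nRT/P = 7.882 × 8.314 × 228.55 / 393 = 38.11 L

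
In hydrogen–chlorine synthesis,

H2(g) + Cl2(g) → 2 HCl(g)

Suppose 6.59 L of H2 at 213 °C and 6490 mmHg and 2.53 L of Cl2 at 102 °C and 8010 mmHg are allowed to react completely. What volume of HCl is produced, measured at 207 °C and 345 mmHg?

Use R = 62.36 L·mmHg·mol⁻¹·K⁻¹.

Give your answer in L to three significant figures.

150 L

n(H2) = PV/RT = (6490 × 6.59) / (62.36 × 486.15) = 1.411 mol
n(Cl2) = PV/RT = (8010 × 2.53) / (62.36 × 375.15) = 0.8662 mol
For 1.411 mol H2, stoichiometry requires (1/1) × 1.411 = 1.411 mol Cl2; 0.8662 mol is available, so Cl2 is limiting.
n(HCl) = (2/1) × 0.8662 = 1.732 mol
V(HCl) = nRT/P = 1.732 × 62.36 × 480.15 / 345 = 150.3 L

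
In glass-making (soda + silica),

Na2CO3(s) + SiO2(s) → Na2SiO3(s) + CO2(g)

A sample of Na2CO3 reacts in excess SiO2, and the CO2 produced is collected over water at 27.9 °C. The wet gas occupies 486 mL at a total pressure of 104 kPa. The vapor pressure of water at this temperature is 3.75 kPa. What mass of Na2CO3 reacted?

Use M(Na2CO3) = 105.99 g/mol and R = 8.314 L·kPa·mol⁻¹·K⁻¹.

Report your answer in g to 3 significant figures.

2.06 g

P(CO2) = 104 − 3.75 = 100.2 kPa
n(CO2) = PV/RT = (100.2 × 0.4860) / (8.314 × 301.05) = 0.01946 mol
n(Na2CO3) = (1/1) × 0.01946 = 0.01946 mol
m(Na2CO3) = 0.01946 × 105.99 = 2.063 g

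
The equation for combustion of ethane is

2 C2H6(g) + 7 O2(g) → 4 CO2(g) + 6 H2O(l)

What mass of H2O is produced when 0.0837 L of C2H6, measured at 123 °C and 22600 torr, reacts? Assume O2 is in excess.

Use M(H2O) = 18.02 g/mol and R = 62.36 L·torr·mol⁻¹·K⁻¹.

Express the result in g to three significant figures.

4.14 g

n(C2H6) = PV/RT = (22600 × 0.0837) / (62.36 × 396.15) = 0.07657 mol
n(H2O) = (6/2) × 0.07657 = 0.2297 mol
m(H2O) = 0.2297 × 18.02 = 4.139 g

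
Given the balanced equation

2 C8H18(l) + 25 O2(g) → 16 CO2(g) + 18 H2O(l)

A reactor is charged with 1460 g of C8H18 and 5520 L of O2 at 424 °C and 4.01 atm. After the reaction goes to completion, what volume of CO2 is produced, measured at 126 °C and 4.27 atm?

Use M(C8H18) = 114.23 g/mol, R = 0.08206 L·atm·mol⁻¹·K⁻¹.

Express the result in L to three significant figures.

n(C8H18) = 1460 / 114.23 = 12.78 mol
n(O2) = PV/RT = (4.01 × 5520) / (0.08206 × 697.15) = 386.9 mol
For 12.78 mol C8H18, stoichiometry requires (25/2) × 12.78 = 159.8 mol O2; 386.9 mol is available, so C8H18 is limiting.
n(CO2) = (16/2) × 12.78 = 102.2 mol
V(CO2) = nRT/P = 102.2 × 0.08206 × 399.15 / 4.27 = 784.0 L

784 L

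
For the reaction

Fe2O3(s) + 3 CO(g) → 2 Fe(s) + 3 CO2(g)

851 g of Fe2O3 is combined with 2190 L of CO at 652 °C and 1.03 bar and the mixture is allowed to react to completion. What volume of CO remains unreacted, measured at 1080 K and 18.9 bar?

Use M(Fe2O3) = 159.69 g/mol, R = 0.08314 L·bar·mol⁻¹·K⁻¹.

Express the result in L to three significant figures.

63.4 L

n(Fe2O3) = 851 / 159.69 = 5.329 mol
n(CO) = PV/RT = (1.03 × 2190) / (0.08314 × 925.15) = 29.33 mol
For 5.329 mol Fe2O3, stoichiometry requires (3/1) × 5.329 = 15.99 mol CO; 29.33 mol is available, so Fe2O3 is limiting.
n(CO) consumed = (3/1) × 5.329 = 15.99 mol; remaining = 29.33 − 15.99 = 13.34 mol
V(CO) = nRT/P = 13.34 × 0.08314 × 1080 / 18.9 = 63.38 L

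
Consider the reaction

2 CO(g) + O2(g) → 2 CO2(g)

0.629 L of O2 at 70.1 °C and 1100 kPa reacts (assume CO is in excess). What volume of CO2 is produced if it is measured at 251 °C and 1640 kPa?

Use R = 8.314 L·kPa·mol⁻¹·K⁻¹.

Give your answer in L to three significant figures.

n(O2) = PV/RT = (1100 × 0.629) / (8.314 × 343.25) = 0.2425 mol
n(CO2) = (2/1) × 0.2425 = 0.4850 mol
V = nRT/P = 0.4850 × 8.314 × 524.15 / 1640 = 1.289 L

1.29 L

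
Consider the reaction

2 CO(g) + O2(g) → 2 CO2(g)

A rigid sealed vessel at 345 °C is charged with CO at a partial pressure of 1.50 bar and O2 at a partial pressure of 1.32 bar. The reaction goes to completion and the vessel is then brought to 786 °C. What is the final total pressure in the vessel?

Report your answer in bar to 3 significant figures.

With V and T fixed, P_i ∝ n_i, so the mole ratios apply directly to partial pressures at 345 °C.
P(O2) required for 1.50 bar of CO = (1/2) × 1.50 = 0.7500 bar; available 1.32 bar, so CO is limiting.
P(O2) remaining = 1.32 − (1/2) × 1.50 = 0.5700 bar
P(gaseous products) = (2)/2 × 1.50 = 1.500 bar
P_total at 345 °C = 0.5700 + 1.500 = 2.070 bar
Scaling to 786 °C: P = 2.070 × 1059.15/618.15 = 3.547 bar

3.55 bar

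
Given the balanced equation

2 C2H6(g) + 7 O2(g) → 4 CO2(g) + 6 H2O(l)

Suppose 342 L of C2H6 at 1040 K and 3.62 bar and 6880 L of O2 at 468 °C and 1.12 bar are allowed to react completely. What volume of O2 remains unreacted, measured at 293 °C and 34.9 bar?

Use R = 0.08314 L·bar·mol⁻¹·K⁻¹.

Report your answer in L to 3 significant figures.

n(C2H6) = PV/RT = (3.62 × 342) / (0.08314 × 1040) = 14.32 mol
n(O2) = PV/RT = (1.12 × 6880) / (0.08314 × 741.15) = 125.1 mol
For 14.32 mol C2H6, stoichiometry requires (7/2) × 14.32 = 50.12 mol O2; 125.1 mol is available, so C2H6 is limiting.
n(O2) consumed = (7/2) × 14.32 = 50.12 mol; remaining = 125.1 − 50.12 = 74.98 mol
V(O2) = nRT/P = 74.98 × 0.08314 × 566.15 / 34.9 = 101.1 L

101 L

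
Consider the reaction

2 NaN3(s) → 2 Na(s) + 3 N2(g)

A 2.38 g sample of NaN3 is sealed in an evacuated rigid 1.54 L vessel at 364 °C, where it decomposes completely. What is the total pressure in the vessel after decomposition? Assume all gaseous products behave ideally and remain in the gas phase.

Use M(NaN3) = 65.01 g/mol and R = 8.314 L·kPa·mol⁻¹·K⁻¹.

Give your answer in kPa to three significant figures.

n(NaN3) = 2.38 / 65.01 = 0.03661 mol
n(gas produced) = (3/2) × 0.03661 = 0.05491 mol
P = nRT/V = 0.05491 × 8.314 × 637.15 / 1.54 = 188.9 kPa

189 kPa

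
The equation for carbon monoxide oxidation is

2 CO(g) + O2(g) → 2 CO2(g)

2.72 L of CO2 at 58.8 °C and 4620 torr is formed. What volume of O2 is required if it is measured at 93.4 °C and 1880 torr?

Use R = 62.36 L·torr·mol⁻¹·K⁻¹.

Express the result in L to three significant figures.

3.69 L

n(CO2) = PV/RT = (4620 × 2.72) / (62.36 × 331.95) = 0.6071 mol
n(O2) = (1/2) × 0.6071 = 0.3035 mol
V = nRT/P = 0.3035 × 62.36 × 366.55 / 1880 = 3.690 L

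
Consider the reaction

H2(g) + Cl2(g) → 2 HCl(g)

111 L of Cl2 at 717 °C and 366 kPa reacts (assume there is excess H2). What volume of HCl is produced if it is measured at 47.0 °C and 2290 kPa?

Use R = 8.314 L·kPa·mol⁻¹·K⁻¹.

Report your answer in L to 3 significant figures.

11.5 L

n(Cl2) = PV/RT = (366 × 111) / (8.314 × 990.15) = 4.935 mol
n(HCl) = (2/1) × 4.935 = 9.870 mol
V = nRT/P = 9.870 × 8.314 × 320.15 / 2290 = 11.47 L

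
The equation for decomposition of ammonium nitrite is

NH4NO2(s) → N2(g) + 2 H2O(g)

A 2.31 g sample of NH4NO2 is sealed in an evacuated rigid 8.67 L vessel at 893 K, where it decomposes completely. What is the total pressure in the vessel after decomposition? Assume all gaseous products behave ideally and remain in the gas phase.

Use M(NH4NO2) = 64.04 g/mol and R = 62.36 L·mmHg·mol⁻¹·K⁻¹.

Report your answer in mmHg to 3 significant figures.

n(NH4NO2) = 2.31 / 64.04 = 0.03607 mol
n(gas produced) = (3/1) × 0.03607 = 0.1082 mol
P = nRT/V = 0.1082 × 62.36 × 893 / 8.67 = 695.0 mmHg

695 mmHg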